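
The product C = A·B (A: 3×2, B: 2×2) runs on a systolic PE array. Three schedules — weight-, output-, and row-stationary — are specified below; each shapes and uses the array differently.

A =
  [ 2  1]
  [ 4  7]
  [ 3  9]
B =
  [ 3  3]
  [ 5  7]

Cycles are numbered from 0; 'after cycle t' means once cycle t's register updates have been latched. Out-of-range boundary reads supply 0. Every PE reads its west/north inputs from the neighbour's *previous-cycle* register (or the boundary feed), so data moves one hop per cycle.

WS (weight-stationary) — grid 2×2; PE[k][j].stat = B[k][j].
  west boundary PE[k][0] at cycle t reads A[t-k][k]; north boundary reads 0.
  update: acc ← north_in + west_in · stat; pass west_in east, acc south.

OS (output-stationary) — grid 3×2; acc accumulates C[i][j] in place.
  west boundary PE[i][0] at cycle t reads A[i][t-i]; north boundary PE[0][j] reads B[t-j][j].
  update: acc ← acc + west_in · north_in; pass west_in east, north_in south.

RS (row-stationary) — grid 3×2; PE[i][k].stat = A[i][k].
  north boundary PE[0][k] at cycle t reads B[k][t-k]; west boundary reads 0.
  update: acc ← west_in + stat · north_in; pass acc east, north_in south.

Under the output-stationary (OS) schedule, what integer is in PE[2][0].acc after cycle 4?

OS (3×2). Following PE[2][0] plus its west/north inputs:
  c0 r1c0: 0 / 0 / 0
  c0 r2c0: 0 / 0 / 0
  c1 r1c0: 12 / 4 / 3
  c1 r2c0: 0 / 0 / 0
  c2 r1c0: 47 / 7 / 5
  c2 r2c0: 9 / 3 / 3
  c3 r1c0: 47 / 0 / 0
  c3 r2c0: 54 / 9 / 5
  c4 r1c0: 47 / 0 / 0
  c4 r2c0: 54 / 0 / 0

PE[2][0].acc = 54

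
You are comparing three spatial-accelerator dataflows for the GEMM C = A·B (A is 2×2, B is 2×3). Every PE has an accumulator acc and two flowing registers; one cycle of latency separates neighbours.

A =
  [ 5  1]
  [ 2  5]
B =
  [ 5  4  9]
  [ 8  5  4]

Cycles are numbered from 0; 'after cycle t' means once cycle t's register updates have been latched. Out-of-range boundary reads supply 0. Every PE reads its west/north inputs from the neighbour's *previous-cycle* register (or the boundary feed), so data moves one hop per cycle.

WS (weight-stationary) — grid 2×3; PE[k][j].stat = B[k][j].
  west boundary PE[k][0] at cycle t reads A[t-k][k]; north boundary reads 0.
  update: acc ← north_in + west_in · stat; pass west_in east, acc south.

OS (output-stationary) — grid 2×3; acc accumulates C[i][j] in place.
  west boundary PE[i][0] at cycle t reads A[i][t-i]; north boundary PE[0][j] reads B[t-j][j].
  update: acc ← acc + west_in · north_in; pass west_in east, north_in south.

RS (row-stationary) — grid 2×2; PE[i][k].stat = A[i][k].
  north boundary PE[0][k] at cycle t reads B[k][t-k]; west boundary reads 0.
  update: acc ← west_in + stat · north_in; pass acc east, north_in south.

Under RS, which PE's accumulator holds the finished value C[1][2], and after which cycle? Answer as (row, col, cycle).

Under RS, C[1][2] lands at PE[1][1]:
  t=0 PE[1][1]: acc=0 h=0 v=0
  t=1 PE[1][1]: acc=0 h=0 v=0
  t=2 PE[1][1]: acc=50 h=50 v=8
  t=3 PE[1][1]: acc=33 h=33 v=5
  t=4 PE[1][1]: acc=38 h=38 v=4

(row, col, cycle) = (1, 1, 4)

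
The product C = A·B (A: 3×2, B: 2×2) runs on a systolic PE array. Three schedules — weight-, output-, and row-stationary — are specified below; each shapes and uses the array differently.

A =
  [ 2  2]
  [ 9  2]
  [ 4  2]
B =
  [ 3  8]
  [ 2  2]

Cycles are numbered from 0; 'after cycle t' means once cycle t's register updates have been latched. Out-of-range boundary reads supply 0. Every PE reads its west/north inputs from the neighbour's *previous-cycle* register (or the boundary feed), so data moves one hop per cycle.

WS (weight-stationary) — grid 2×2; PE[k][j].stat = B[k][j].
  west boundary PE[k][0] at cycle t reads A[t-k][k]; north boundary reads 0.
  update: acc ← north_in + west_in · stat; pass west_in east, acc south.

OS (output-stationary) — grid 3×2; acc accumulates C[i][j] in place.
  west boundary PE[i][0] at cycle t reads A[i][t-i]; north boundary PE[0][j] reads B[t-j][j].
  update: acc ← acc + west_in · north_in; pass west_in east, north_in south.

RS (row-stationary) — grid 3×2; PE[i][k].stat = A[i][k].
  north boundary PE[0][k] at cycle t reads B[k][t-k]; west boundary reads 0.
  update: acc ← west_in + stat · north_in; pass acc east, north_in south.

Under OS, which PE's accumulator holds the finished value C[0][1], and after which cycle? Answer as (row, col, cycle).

OS: C[0][1] accumulates in PE[0][1]:
  c0 r0c1: 0 / 0 / 0
  c1 r0c1: 16 / 2 / 8
  c2 r0c1: 20 / 2 / 2

(row, col, cycle) = (0, 1, 2)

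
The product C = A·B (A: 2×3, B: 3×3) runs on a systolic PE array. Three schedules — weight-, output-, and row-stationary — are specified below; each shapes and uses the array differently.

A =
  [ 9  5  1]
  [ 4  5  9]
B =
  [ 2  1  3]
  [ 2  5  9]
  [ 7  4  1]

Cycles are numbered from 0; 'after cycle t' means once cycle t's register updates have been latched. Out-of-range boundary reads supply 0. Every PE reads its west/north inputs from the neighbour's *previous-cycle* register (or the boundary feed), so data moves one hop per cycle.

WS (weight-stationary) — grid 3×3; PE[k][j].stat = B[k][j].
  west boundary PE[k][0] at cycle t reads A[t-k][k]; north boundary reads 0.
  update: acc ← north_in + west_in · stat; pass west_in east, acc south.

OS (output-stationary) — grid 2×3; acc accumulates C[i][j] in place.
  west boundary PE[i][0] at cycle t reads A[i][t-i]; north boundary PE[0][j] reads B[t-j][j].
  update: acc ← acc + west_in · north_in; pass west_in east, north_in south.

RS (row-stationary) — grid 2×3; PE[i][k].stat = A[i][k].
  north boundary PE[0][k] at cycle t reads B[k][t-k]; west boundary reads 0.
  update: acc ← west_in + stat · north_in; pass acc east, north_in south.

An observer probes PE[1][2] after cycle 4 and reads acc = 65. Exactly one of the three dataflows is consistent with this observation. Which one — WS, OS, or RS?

dataflow = RS

WS [3×3] PE[1][2] across cycles:
  @0  [1,2]  acc 0  |  →0  ↓0
  @1  [1,2]  acc 0  |  →0  ↓0
  @2  [1,2]  acc 0  |  →0  ↓0
  @3  [1,2]  acc 72  |  →5  ↓72
  @4  [1,2]  acc 57  |  →5  ↓57
OS [2×3] PE[1][2] across cycles:
  @0  [1,2]  acc 0  |  →0  ↓0
  @1  [1,2]  acc 0  |  →0  ↓0
  @2  [1,2]  acc 0  |  →0  ↓0
  @3  [1,2]  acc 12  |  →4  ↓3
  @4  [1,2]  acc 57  |  →5  ↓9
RS [2×3] PE[1][2] across cycles:
  @0  [1,2]  acc 0  |  →0  ↓0
  @1  [1,2]  acc 0  |  →0  ↓0
  @2  [1,2]  acc 0  |  →0  ↓0
  @3  [1,2]  acc 81  |  →81  ↓7
  @4  [1,2]  acc 65  |  →65  ↓4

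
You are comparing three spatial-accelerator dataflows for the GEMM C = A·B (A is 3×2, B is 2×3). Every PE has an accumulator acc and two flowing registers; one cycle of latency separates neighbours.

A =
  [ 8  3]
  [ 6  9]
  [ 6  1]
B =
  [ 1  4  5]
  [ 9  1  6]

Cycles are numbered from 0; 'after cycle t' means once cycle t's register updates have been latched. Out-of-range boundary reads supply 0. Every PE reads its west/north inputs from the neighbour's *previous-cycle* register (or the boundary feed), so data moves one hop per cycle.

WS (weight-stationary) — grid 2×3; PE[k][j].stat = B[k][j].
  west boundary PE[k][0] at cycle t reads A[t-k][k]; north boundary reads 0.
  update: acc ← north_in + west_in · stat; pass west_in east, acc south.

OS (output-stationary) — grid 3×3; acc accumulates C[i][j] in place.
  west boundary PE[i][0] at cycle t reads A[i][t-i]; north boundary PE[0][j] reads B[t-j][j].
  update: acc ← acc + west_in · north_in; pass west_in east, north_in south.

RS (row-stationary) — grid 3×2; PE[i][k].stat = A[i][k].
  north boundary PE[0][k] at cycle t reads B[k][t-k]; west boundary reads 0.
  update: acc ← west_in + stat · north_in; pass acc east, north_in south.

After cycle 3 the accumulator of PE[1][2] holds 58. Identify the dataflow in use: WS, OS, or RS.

dataflow = WS

— WS: 2×3; PE[1][2] trace:
  step 0 · PE1,2: acc=0; fwd→0 fwd↓0
  step 1 · PE1,2: acc=0; fwd→0 fwd↓0
  step 2 · PE1,2: acc=0; fwd→0 fwd↓0
  step 3 · PE1,2: acc=58; fwd→3 fwd↓58
— OS: 3×3; PE[1][2] trace:
  step 0 · PE1,2: acc=0; fwd→0 fwd↓0
  step 1 · PE1,2: acc=0; fwd→0 fwd↓0
  step 2 · PE1,2: acc=0; fwd→0 fwd↓0
  step 3 · PE1,2: acc=30; fwd→6 fwd↓5
RS (3×2): PE[1][2] does not exist.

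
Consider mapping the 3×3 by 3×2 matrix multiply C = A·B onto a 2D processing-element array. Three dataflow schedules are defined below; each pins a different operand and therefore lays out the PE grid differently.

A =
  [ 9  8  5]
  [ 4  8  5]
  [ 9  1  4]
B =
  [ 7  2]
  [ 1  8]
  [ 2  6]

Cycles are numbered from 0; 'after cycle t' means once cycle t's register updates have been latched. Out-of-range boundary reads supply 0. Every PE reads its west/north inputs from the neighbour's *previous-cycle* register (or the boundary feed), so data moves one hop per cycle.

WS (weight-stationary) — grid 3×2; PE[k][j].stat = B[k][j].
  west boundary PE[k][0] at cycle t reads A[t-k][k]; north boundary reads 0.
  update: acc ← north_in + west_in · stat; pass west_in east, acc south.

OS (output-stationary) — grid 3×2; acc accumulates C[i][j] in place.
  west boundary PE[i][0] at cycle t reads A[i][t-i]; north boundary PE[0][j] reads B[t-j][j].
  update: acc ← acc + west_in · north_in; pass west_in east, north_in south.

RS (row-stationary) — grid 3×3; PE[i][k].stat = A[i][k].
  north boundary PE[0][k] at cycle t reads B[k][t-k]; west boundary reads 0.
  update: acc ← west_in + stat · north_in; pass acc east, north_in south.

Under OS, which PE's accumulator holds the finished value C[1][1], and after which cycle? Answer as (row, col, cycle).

(row, col, cycle) = (1, 1, 4)

OS: C[1][1] accumulates in PE[1][1]:
  0: (1,1).acc=0  regs=<0,0>
  1: (1,1).acc=0  regs=<0,0>
  2: (1,1).acc=8  regs=<4,2>
  3: (1,1).acc=72  regs=<8,8>
  4: (1,1).acc=102  regs=<5,6>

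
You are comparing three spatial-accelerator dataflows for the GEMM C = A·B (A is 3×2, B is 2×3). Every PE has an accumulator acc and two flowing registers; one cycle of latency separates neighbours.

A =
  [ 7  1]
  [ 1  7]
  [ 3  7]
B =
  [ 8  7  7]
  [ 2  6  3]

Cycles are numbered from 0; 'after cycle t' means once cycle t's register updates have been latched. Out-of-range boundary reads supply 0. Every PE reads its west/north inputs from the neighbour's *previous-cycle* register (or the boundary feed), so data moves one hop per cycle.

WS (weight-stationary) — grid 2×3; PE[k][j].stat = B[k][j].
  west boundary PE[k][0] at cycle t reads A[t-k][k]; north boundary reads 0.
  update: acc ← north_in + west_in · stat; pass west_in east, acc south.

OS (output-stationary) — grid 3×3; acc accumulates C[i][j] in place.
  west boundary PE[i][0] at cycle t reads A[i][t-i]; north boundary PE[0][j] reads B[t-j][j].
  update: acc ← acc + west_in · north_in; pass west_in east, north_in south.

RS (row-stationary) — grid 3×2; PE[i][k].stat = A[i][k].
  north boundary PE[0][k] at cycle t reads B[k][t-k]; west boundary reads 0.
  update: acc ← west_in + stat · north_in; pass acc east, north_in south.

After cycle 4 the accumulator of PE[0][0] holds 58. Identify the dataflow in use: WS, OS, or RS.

WS (2×3 grid), PE[0][0]:
  0: (0,0).acc=56  regs=<7,56>
  1: (0,0).acc=8  regs=<1,8>
  2: (0,0).acc=24  regs=<3,24>
  3: (0,0).acc=0  regs=<0,0>
  4: (0,0).acc=0  regs=<0,0>
OS (3×3 grid), PE[0][0]:
  0: (0,0).acc=56  regs=<7,8>
  1: (0,0).acc=58  regs=<1,2>
  2: (0,0).acc=58  regs=<0,0>
  3: (0,0).acc=58  regs=<0,0>
  4: (0,0).acc=58  regs=<0,0>
RS (3×2 grid), PE[0][0]:
  0: (0,0).acc=56  regs=<56,8>
  1: (0,0).acc=49  regs=<49,7>
  2: (0,0).acc=49  regs=<49,7>
  3: (0,0).acc=0  regs=<0,0>
  4: (0,0).acc=0  regs=<0,0>

dataflow = OS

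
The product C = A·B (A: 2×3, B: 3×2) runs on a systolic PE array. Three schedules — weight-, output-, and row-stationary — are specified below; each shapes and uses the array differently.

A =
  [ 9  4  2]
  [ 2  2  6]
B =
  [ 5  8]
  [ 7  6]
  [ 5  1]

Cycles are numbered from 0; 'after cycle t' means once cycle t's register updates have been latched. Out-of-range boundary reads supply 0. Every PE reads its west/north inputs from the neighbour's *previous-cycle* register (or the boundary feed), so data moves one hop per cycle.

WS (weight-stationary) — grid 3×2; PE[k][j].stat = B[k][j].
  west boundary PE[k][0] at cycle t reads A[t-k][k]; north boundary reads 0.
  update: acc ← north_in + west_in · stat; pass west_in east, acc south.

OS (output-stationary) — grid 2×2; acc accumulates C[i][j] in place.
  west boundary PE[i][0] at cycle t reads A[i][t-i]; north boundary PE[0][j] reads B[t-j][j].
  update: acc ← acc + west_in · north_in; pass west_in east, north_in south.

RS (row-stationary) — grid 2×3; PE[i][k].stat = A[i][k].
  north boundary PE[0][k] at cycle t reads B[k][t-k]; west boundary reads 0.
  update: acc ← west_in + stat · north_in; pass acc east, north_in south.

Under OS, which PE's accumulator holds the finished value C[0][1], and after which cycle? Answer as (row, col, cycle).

OS — PE[0][1] is where C[0][1] collects:
  t=0 PE[0][1]: acc=0 h=0 v=0
  t=1 PE[0][1]: acc=72 h=9 v=8
  t=2 PE[0][1]: acc=96 h=4 v=6
  t=3 PE[0][1]: acc=98 h=2 v=1

(row, col, cycle) = (0, 1, 3)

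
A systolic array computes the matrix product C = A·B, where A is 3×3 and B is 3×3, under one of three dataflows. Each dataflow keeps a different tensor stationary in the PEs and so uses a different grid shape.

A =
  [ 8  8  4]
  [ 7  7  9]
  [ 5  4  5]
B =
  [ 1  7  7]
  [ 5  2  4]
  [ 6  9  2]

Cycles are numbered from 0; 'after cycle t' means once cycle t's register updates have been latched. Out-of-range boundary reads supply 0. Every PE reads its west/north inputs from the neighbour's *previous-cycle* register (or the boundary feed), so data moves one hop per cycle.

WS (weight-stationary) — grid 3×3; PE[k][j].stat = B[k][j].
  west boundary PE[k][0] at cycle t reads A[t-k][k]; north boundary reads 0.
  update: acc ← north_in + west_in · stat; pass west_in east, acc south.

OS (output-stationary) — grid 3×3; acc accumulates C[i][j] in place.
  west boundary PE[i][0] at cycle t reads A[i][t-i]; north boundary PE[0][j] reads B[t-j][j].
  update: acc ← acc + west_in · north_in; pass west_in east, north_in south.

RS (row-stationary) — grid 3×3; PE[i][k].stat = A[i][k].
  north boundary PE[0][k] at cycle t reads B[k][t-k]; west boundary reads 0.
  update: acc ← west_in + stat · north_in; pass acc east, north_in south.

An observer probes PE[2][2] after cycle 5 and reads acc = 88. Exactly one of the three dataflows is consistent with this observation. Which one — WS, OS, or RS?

dataflow = RS

— WS: 3×3; PE[2][2] trace:
  step 0 · PE2,2: acc=0; fwd→0 fwd↓0
  step 1 · PE2,2: acc=0; fwd→0 fwd↓0
  step 2 · PE2,2: acc=0; fwd→0 fwd↓0
  step 3 · PE2,2: acc=0; fwd→0 fwd↓0
  step 4 · PE2,2: acc=96; fwd→4 fwd↓96
  step 5 · PE2,2: acc=95; fwd→9 fwd↓95
— OS: 3×3; PE[2][2] trace:
  step 0 · PE2,2: acc=0; fwd→0 fwd↓0
  step 1 · PE2,2: acc=0; fwd→0 fwd↓0
  step 2 · PE2,2: acc=0; fwd→0 fwd↓0
  step 3 · PE2,2: acc=0; fwd→0 fwd↓0
  step 4 · PE2,2: acc=35; fwd→5 fwd↓7
  step 5 · PE2,2: acc=51; fwd→4 fwd↓4
— RS: 3×3; PE[2][2] trace:
  step 0 · PE2,2: acc=0; fwd→0 fwd↓0
  step 1 · PE2,2: acc=0; fwd→0 fwd↓0
  step 2 · PE2,2: acc=0; fwd→0 fwd↓0
  step 3 · PE2,2: acc=0; fwd→0 fwd↓0
  step 4 · PE2,2: acc=55; fwd→55 fwd↓6
  step 5 · PE2,2: acc=88; fwd→88 fwd↓9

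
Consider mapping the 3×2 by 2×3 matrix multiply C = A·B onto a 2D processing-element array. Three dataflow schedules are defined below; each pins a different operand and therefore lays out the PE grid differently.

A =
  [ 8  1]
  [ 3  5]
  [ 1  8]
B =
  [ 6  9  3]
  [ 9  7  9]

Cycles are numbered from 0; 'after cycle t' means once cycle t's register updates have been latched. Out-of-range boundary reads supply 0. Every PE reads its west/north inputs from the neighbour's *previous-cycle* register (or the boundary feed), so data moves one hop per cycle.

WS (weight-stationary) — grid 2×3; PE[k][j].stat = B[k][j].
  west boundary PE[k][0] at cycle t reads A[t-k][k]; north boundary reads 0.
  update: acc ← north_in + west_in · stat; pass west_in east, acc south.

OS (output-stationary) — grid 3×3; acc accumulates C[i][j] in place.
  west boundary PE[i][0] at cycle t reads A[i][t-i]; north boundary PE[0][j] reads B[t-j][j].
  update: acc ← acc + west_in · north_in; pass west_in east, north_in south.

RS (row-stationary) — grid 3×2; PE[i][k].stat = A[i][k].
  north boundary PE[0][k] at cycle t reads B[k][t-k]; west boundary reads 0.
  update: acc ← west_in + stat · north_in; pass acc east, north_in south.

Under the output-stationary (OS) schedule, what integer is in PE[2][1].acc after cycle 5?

PE[2][1].acc = 65

Tracing OS — 3×3 array, target PE[2][1]:
  0: (1,1).acc=0  regs=<0,0>
  0: (2,0).acc=0  regs=<0,0>
  0: (2,1).acc=0  regs=<0,0>
  1: (1,1).acc=0  regs=<0,0>
  1: (2,0).acc=0  regs=<0,0>
  1: (2,1).acc=0  regs=<0,0>
  2: (1,1).acc=27  regs=<3,9>
  2: (2,0).acc=6  regs=<1,6>
  2: (2,1).acc=0  regs=<0,0>
  3: (1,1).acc=62  regs=<5,7>
  3: (2,0).acc=78  regs=<8,9>
  3: (2,1).acc=9  regs=<1,9>
  4: (1,1).acc=62  regs=<0,0>
  4: (2,0).acc=78  regs=<0,0>
  4: (2,1).acc=65  regs=<8,7>
  5: (1,1).acc=62  regs=<0,0>
  5: (2,0).acc=78  regs=<0,0>
  5: (2,1).acc=65  regs=<0,0>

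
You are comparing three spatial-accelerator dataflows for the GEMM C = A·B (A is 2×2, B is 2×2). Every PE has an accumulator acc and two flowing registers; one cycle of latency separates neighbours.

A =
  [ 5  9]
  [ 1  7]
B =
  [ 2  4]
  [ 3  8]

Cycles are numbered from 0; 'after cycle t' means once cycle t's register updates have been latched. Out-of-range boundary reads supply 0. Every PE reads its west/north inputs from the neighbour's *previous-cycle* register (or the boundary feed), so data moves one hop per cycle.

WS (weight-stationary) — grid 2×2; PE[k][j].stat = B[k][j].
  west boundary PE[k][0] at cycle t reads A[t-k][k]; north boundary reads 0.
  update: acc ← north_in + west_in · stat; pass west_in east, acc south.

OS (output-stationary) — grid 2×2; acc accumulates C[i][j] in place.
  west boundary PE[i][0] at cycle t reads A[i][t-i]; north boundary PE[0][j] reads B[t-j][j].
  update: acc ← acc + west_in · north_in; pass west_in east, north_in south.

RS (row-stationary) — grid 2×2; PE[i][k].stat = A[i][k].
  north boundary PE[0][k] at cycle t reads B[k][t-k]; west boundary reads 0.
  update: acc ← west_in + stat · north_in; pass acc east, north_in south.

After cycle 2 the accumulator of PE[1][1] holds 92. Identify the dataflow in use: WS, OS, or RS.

dataflow = WS

WS [2×2] PE[1][1] across cycles:
  t=0 PE[1][1]: acc=0 h=0 v=0
  t=1 PE[1][1]: acc=0 h=0 v=0
  t=2 PE[1][1]: acc=92 h=9 v=92
OS [2×2] PE[1][1] across cycles:
  t=0 PE[1][1]: acc=0 h=0 v=0
  t=1 PE[1][1]: acc=0 h=0 v=0
  t=2 PE[1][1]: acc=4 h=1 v=4
RS [2×2] PE[1][1] across cycles:
  t=0 PE[1][1]: acc=0 h=0 v=0
  t=1 PE[1][1]: acc=0 h=0 v=0
  t=2 PE[1][1]: acc=23 h=23 v=3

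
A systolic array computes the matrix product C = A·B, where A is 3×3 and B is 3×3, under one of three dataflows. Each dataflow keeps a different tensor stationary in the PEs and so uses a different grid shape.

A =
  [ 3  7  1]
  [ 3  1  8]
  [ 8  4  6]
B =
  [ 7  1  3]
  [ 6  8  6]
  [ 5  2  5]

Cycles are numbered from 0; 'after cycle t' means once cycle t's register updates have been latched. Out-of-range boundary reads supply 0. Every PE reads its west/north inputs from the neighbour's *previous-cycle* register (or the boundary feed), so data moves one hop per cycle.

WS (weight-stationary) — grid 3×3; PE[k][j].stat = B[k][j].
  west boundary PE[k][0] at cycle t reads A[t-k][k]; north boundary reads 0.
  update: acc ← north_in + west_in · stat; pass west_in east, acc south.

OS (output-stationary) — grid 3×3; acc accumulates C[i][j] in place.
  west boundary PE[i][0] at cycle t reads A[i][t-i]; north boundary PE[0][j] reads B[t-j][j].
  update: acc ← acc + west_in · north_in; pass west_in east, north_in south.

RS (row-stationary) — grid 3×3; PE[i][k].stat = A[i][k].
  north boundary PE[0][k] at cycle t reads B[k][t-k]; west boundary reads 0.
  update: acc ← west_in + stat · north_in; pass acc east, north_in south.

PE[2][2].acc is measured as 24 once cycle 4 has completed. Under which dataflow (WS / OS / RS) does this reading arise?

WS (3×3 grid), PE[2][2]:
  t=0 PE[2][2]: acc=0 h=0 v=0
  t=1 PE[2][2]: acc=0 h=0 v=0
  t=2 PE[2][2]: acc=0 h=0 v=0
  t=3 PE[2][2]: acc=0 h=0 v=0
  t=4 PE[2][2]: acc=56 h=1 v=56
OS (3×3 grid), PE[2][2]:
  t=0 PE[2][2]: acc=0 h=0 v=0
  t=1 PE[2][2]: acc=0 h=0 v=0
  t=2 PE[2][2]: acc=0 h=0 v=0
  t=3 PE[2][2]: acc=0 h=0 v=0
  t=4 PE[2][2]: acc=24 h=8 v=3
RS (3×3 grid), PE[2][2]:
  t=0 PE[2][2]: acc=0 h=0 v=0
  t=1 PE[2][2]: acc=0 h=0 v=0
  t=2 PE[2][2]: acc=0 h=0 v=0
  t=3 PE[2][2]: acc=0 h=0 v=0
  t=4 PE[2][2]: acc=110 h=110 v=5

dataflow = OS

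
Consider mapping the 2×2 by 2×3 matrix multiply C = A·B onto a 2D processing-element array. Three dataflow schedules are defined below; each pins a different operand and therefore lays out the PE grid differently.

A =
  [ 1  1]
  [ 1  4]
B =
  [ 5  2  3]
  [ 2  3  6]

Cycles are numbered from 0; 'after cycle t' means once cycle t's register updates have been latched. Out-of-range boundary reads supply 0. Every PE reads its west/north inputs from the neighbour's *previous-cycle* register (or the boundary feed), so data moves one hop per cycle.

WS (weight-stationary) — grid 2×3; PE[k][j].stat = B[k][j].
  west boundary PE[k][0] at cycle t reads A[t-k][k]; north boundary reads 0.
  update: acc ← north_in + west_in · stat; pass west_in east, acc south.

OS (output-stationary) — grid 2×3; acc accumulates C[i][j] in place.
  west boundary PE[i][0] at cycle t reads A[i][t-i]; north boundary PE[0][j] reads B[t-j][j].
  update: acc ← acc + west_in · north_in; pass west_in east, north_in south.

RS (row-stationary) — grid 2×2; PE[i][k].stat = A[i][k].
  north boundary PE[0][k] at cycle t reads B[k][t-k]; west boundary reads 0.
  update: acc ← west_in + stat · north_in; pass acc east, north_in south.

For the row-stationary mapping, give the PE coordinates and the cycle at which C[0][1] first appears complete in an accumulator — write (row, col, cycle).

(row, col, cycle) = (0, 1, 2)

RS — PE[0][1] is where C[0][1] collects:
  t=0 PE[0][1]: acc=0 h=0 v=0
  t=1 PE[0][1]: acc=7 h=7 v=2
  t=2 PE[0][1]: acc=5 h=5 v=3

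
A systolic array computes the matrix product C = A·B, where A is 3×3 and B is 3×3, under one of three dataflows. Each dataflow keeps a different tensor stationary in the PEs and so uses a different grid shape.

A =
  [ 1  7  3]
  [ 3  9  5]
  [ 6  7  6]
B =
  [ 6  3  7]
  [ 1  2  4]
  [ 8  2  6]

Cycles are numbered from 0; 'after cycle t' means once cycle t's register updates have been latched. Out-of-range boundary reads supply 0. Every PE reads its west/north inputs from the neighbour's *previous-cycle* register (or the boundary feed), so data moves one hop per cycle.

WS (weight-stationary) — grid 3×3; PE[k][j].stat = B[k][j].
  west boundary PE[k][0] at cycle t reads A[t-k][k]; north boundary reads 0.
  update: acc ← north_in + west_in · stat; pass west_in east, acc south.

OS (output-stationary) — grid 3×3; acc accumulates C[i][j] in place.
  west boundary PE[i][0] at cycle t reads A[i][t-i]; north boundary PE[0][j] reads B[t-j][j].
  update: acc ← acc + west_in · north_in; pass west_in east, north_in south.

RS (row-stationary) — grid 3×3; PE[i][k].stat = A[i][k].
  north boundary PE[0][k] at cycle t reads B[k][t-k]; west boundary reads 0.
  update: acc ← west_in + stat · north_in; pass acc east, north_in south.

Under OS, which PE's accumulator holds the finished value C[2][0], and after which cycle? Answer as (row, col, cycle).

(row, col, cycle) = (2, 0, 4)

Under OS, C[2][0] lands at PE[2][0]:
  step 0 · PE2,0: acc=0; fwd→0 fwd↓0
  step 1 · PE2,0: acc=0; fwd→0 fwd↓0
  step 2 · PE2,0: acc=36; fwd→6 fwd↓6
  step 3 · PE2,0: acc=43; fwd→7 fwd↓1
  step 4 · PE2,0: acc=91; fwd→6 fwd↓8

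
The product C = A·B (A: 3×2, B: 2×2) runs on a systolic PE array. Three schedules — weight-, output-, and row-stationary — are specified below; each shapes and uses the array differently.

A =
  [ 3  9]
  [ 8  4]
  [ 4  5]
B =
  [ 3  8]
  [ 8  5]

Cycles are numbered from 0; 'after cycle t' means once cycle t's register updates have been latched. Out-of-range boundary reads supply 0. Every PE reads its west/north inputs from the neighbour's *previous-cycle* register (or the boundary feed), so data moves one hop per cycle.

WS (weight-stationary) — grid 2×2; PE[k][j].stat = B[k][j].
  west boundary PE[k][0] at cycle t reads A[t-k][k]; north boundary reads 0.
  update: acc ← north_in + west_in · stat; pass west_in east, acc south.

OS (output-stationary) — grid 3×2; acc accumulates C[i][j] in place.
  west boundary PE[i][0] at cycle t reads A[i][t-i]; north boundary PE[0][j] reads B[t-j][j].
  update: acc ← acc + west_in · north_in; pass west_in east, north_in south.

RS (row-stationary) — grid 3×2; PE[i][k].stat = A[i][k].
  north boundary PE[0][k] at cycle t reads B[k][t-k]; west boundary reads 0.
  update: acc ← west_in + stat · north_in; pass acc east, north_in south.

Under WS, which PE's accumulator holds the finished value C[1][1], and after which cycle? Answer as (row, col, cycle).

(row, col, cycle) = (1, 1, 3)

Under WS, C[1][1] lands at PE[1][1]:
  after 0 — PE[1][1] acc=0, pass-E 0, pass-S 0
  after 1 — PE[1][1] acc=0, pass-E 0, pass-S 0
  after 2 — PE[1][1] acc=69, pass-E 9, pass-S 69
  after 3 — PE[1][1] acc=84, pass-E 4, pass-S 84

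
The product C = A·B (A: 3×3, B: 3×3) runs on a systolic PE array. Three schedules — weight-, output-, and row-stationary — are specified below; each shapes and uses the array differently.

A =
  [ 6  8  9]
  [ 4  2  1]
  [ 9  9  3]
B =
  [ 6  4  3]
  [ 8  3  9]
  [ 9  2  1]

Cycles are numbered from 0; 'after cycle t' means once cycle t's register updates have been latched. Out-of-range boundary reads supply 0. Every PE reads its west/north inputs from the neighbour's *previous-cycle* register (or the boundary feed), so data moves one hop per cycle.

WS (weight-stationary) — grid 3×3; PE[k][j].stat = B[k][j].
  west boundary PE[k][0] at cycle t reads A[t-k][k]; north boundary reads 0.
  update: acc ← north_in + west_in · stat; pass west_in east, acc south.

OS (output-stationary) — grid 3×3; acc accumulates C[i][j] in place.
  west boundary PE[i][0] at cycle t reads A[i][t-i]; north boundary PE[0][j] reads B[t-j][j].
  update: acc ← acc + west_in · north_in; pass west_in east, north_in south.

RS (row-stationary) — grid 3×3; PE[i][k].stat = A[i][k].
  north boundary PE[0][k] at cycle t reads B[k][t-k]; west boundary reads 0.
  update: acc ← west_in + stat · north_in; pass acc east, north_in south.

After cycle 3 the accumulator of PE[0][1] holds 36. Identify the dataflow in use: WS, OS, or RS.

dataflow = WS

WS [3×3] PE[0][1] across cycles:
  after 0 — PE[0][1] acc=0, pass-E 0, pass-S 0
  after 1 — PE[0][1] acc=24, pass-E 6, pass-S 24
  after 2 — PE[0][1] acc=16, pass-E 4, pass-S 16
  after 3 — PE[0][1] acc=36, pass-E 9, pass-S 36
OS [3×3] PE[0][1] across cycles:
  after 0 — PE[0][1] acc=0, pass-E 0, pass-S 0
  after 1 — PE[0][1] acc=24, pass-E 6, pass-S 4
  after 2 — PE[0][1] acc=48, pass-E 8, pass-S 3
  after 3 — PE[0][1] acc=66, pass-E 9, pass-S 2
RS [3×3] PE[0][1] across cycles:
  after 0 — PE[0][1] acc=0, pass-E 0, pass-S 0
  after 1 — PE[0][1] acc=100, pass-E 100, pass-S 8
  after 2 — PE[0][1] acc=48, pass-E 48, pass-S 3
  after 3 — PE[0][1] acc=90, pass-E 90, pass-S 9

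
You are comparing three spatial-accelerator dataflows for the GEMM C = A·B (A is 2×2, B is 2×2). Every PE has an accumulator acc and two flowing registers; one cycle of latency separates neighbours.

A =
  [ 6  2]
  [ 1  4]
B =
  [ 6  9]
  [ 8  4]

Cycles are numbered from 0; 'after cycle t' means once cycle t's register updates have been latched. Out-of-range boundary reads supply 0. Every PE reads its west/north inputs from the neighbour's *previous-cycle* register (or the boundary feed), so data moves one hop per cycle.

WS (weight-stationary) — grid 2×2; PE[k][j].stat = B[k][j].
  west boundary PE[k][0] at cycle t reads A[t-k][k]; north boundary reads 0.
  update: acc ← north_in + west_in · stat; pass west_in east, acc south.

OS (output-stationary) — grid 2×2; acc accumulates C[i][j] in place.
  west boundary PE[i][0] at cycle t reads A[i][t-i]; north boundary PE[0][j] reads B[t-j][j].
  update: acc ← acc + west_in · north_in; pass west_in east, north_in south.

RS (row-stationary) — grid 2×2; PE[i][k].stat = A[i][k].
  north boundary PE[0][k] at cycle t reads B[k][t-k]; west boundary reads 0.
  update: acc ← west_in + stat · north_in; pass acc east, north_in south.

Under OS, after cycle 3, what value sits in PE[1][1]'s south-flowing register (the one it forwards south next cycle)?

OS 2×2: PE[1][1] cycle-by-cycle (with neighbour feeds):
  @0  [0,1]  acc 0  |  →0  ↓0
  @0  [1,0]  acc 0  |  →0  ↓0
  @0  [1,1]  acc 0  |  →0  ↓0
  @1  [0,1]  acc 54  |  →6  ↓9
  @1  [1,0]  acc 6  |  →1  ↓6
  @1  [1,1]  acc 0  |  →0  ↓0
  @2  [0,1]  acc 62  |  →2  ↓4
  @2  [1,0]  acc 38  |  →4  ↓8
  @2  [1,1]  acc 9  |  →1  ↓9
  @3  [0,1]  acc 62  |  →0  ↓0
  @3  [1,0]  acc 38  |  →0  ↓0
  @3  [1,1]  acc 25  |  →4  ↓4

register = 4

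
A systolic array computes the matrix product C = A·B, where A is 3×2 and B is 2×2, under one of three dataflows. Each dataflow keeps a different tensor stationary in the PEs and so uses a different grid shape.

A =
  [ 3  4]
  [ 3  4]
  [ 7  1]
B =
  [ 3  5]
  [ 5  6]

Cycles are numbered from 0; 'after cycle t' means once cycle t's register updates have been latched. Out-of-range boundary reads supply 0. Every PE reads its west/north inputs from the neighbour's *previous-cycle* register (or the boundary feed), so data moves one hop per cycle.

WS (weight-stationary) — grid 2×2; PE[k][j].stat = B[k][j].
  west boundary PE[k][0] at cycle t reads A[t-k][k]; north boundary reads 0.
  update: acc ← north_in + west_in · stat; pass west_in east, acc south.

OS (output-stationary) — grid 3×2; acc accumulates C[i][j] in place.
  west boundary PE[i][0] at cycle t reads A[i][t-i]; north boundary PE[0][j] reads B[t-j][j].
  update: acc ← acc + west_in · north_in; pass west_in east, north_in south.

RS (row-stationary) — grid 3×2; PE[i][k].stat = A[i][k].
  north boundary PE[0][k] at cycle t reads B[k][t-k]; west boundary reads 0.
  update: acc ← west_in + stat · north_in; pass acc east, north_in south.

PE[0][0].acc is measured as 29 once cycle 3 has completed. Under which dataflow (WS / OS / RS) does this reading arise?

WS [2×2] PE[0][0] across cycles:
  step 0 · PE0,0: acc=9; fwd→3 fwd↓9
  step 1 · PE0,0: acc=9; fwd→3 fwd↓9
  step 2 · PE0,0: acc=21; fwd→7 fwd↓21
  step 3 · PE0,0: acc=0; fwd→0 fwd↓0
OS [3×2] PE[0][0] across cycles:
  step 0 · PE0,0: acc=9; fwd→3 fwd↓3
  step 1 · PE0,0: acc=29; fwd→4 fwd↓5
  step 2 · PE0,0: acc=29; fwd→0 fwd↓0
  step 3 · PE0,0: acc=29; fwd→0 fwd↓0
RS [3×2] PE[0][0] across cycles:
  step 0 · PE0,0: acc=9; fwd→9 fwd↓3
  step 1 · PE0,0: acc=15; fwd→15 fwd↓5
  step 2 · PE0,0: acc=0; fwd→0 fwd↓0
  step 3 · PE0,0: acc=0; fwd→0 fwd↓0

dataflow = OS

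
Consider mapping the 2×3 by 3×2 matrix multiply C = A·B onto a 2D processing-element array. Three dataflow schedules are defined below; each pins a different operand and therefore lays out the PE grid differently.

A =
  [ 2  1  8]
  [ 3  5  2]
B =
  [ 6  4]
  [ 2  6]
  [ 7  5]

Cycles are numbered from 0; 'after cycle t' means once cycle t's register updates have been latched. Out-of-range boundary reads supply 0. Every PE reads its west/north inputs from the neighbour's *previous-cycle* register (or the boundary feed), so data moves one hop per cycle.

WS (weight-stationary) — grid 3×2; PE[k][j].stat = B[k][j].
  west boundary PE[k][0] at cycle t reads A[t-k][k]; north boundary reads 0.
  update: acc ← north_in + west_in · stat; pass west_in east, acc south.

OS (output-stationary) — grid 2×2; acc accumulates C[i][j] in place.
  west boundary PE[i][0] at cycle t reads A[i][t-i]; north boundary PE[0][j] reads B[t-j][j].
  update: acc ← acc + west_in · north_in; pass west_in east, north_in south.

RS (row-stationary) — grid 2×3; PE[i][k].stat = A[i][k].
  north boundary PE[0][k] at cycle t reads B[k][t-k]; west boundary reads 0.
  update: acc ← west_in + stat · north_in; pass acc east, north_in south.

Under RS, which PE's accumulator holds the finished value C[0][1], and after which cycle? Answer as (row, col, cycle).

RS: C[0][1] accumulates in PE[0][2]:
  [0] (0,2) acc=0 (h:0 v:0)
  [1] (0,2) acc=0 (h:0 v:0)
  [2] (0,2) acc=70 (h:70 v:7)
  [3] (0,2) acc=54 (h:54 v:5)

(row, col, cycle) = (0, 2, 3)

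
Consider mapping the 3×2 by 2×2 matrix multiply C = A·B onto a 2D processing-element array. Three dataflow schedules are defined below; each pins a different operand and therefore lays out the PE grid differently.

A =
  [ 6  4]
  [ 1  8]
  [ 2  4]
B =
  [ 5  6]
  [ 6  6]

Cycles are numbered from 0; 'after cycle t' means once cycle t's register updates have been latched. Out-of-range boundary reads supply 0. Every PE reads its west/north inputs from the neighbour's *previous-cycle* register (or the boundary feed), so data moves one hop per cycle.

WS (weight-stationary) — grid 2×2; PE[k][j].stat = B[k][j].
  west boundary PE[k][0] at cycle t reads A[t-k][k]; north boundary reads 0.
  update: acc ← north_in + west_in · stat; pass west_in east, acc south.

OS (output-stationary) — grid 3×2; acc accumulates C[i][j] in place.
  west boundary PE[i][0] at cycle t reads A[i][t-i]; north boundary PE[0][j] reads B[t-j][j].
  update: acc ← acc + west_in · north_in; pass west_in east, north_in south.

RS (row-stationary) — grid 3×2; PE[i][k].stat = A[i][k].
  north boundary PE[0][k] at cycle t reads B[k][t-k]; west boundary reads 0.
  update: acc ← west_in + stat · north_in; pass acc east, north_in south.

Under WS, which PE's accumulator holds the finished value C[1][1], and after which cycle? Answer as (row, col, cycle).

(row, col, cycle) = (1, 1, 3)

WS: C[1][1] accumulates in PE[1][1]:
  @0  [1,1]  acc 0  |  →0  ↓0
  @1  [1,1]  acc 0  |  →0  ↓0
  @2  [1,1]  acc 60  |  →4  ↓60
  @3  [1,1]  acc 54  |  →8  ↓54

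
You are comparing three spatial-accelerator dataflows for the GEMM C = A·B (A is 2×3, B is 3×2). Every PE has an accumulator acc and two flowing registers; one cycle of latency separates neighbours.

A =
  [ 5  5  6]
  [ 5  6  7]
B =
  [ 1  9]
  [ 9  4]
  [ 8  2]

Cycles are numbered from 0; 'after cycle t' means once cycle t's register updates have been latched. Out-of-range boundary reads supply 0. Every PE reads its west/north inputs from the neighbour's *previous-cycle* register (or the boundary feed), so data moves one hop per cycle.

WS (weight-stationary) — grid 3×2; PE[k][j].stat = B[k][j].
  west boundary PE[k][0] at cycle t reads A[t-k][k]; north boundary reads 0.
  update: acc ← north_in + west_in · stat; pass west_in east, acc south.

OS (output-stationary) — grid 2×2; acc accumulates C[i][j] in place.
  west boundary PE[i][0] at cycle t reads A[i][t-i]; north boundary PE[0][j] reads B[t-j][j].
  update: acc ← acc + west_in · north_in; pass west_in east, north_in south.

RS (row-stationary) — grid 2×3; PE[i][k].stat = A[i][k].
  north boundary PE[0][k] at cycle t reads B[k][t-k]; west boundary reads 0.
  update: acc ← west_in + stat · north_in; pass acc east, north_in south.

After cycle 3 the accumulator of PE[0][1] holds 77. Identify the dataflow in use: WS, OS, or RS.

— WS: 3×2; PE[0][1] trace:
  @0  [0,1]  acc 0  |  →0  ↓0
  @1  [0,1]  acc 45  |  →5  ↓45
  @2  [0,1]  acc 45  |  →5  ↓45
  @3  [0,1]  acc 0  |  →0  ↓0
— OS: 2×2; PE[0][1] trace:
  @0  [0,1]  acc 0  |  →0  ↓0
  @1  [0,1]  acc 45  |  →5  ↓9
  @2  [0,1]  acc 65  |  →5  ↓4
  @3  [0,1]  acc 77  |  →6  ↓2
— RS: 2×3; PE[0][1] trace:
  @0  [0,1]  acc 0  |  →0  ↓0
  @1  [0,1]  acc 50  |  →50  ↓9
  @2  [0,1]  acc 65  |  →65  ↓4
  @3  [0,1]  acc 0  |  →0  ↓0

dataflow = OS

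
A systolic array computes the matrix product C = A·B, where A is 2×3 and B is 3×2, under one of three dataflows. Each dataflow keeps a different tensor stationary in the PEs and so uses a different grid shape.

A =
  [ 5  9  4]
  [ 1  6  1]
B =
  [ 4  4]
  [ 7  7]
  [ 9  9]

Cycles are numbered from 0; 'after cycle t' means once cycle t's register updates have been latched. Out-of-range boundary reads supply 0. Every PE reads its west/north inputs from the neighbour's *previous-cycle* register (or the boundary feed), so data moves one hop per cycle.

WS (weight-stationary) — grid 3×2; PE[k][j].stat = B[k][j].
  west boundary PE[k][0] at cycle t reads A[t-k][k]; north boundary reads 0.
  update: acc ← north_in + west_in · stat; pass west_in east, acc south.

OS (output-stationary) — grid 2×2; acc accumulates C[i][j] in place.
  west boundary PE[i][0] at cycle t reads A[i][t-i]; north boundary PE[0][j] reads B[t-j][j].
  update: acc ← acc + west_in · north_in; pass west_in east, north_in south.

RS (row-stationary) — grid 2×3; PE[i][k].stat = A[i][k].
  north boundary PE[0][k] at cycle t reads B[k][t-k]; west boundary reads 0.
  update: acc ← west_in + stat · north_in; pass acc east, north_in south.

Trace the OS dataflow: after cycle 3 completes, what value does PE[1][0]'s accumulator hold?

Tracing OS — 2×2 array, target PE[1][0]:
  step 0 · PE0,0: acc=20; fwd→5 fwd↓4
  step 0 · PE1,0: acc=0; fwd→0 fwd↓0
  step 1 · PE0,0: acc=83; fwd→9 fwd↓7
  step 1 · PE1,0: acc=4; fwd→1 fwd↓4
  step 2 · PE0,0: acc=119; fwd→4 fwd↓9
  step 2 · PE1,0: acc=46; fwd→6 fwd↓7
  step 3 · PE0,0: acc=119; fwd→0 fwd↓0
  step 3 · PE1,0: acc=55; fwd→1 fwd↓9

PE[1][0].acc = 55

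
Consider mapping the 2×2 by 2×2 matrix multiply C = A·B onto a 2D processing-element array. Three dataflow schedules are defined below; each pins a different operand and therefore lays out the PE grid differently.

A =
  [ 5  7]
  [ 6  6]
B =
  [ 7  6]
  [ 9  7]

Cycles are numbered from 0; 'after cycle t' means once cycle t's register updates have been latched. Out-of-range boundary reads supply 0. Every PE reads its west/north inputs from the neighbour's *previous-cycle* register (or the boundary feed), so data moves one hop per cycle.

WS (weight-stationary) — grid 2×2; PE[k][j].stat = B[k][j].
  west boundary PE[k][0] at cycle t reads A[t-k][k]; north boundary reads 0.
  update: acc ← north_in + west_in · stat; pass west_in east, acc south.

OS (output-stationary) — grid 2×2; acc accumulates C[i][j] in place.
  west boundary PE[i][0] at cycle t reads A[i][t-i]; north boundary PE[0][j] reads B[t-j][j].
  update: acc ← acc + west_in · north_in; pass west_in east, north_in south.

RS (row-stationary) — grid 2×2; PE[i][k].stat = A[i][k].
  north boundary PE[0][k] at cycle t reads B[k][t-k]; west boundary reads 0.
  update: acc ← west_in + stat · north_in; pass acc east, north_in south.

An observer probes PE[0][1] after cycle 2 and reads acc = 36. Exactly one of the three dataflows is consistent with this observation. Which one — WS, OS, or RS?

Under WS (2×2), PE[0][1]:
  t=0 PE[0][1]: acc=0 h=0 v=0
  t=1 PE[0][1]: acc=30 h=5 v=30
  t=2 PE[0][1]: acc=36 h=6 v=36
Under OS (2×2), PE[0][1]:
  t=0 PE[0][1]: acc=0 h=0 v=0
  t=1 PE[0][1]: acc=30 h=5 v=6
  t=2 PE[0][1]: acc=79 h=7 v=7
Under RS (2×2), PE[0][1]:
  t=0 PE[0][1]: acc=0 h=0 v=0
  t=1 PE[0][1]: acc=98 h=98 v=9
  t=2 PE[0][1]: acc=79 h=79 v=7

dataflow = WS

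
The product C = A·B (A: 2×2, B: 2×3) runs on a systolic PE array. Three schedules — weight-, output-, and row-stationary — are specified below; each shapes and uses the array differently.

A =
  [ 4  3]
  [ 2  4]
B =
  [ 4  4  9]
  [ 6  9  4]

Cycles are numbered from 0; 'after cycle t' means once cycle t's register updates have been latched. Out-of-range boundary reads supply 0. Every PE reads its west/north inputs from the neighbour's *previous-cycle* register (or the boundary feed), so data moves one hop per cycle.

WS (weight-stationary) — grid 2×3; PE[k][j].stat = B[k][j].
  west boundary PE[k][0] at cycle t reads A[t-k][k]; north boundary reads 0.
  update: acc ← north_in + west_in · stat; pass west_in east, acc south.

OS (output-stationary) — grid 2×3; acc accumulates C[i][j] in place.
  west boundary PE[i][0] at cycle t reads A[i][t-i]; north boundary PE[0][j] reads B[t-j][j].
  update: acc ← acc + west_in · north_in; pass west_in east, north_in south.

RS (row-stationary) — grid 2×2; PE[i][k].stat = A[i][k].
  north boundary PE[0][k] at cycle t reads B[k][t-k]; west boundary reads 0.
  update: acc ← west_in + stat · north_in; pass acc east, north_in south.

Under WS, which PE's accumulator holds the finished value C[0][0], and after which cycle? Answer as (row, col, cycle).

WS: C[0][0] accumulates in PE[1][0]:
  c0 r1c0: 0 / 0 / 0
  c1 r1c0: 34 / 3 / 34

(row, col, cycle) = (1, 0, 1)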